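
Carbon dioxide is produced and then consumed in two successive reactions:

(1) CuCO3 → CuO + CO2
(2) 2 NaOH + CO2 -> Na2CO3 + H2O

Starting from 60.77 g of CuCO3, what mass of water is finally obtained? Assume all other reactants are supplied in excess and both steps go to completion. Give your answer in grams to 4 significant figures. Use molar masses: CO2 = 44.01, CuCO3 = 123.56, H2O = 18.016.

8.861 g

n(CuCO3) = 60.770 / 123.56 = 0.49183 mol.
Step 1 gives a 1:1 ratio of CuCO3 to CO2, so n(CO2) = 0.49183 mol.
In step 2 the CO2:H2O ratio is 1:1, so n(H2O) = 0.49183 mol.
Mass of H2O = 0.49183 × 18.016 = 8.8607 g.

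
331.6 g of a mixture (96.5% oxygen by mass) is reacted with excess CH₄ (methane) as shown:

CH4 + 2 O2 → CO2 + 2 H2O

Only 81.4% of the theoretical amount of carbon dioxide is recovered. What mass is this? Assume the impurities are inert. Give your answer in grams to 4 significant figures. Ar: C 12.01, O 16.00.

179.1 g

Pure O2 available = 331.6 g × 0.965 = 319.99 g.
M(O2) = 2(16.00) = 32.00 g/mol.
M(CO2) = 12.01 + 2(16.00) = 44.01 g/mol.
n(O2) = 319.99 g / 32.00 g/mol = 9.9998 mol.
From the equation the O2:CO2 mole ratio is 2:1, so n(CO2) = 9.9998 × 1/2 = 4.9999 mol.
Mass of CO2 = 4.9999 mol × 44.01 g/mol = 220.05 g.
Actual mass collected = 220.05 g × 0.814 = 179.12 g.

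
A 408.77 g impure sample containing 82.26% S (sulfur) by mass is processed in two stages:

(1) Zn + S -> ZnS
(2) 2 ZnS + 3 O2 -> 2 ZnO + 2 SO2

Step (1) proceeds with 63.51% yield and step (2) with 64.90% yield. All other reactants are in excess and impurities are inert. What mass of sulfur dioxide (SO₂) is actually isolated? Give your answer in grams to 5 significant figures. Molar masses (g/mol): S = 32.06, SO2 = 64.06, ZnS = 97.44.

276.94 g

Pure S = 408.77 × 0.8226 = 336.254 g.
n(S) = 336.254 / 32.06 = 10.4883 mol.
Step 1 (S:ZnS = 1:1): theoretical n(ZnS) = 10.4883 mol; at 63.51% yield, n(ZnS) = 6.66111 mol.
Step 2 (ZnS:SO2 = 2:2): theoretical n(SO2) = 6.66111 mol, so theoretical mass = 6.66111 × 64.06 = 426.710 g.
At 64.90% yield, actual mass of SO2 = 426.710 × 0.6490 = 276.935 g.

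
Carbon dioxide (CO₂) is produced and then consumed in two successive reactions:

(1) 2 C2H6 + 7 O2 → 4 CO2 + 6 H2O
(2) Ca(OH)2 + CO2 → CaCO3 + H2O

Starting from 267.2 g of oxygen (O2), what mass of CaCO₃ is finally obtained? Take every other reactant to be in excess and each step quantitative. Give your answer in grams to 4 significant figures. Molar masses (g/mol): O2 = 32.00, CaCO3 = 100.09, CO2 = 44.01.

477.6 g

n(O2) = 267.20 / 32.00 = 8.3500 mol.
Step 1 gives a 7:4 ratio of O2 to CO2, so n(CO2) = 4.7714 mol.
In step 2 the CO2:CaCO3 ratio is 1:1, so n(CaCO3) = 4.7714 mol.
Mass of CaCO3 = 4.7714 × 100.09 = 477.57 g.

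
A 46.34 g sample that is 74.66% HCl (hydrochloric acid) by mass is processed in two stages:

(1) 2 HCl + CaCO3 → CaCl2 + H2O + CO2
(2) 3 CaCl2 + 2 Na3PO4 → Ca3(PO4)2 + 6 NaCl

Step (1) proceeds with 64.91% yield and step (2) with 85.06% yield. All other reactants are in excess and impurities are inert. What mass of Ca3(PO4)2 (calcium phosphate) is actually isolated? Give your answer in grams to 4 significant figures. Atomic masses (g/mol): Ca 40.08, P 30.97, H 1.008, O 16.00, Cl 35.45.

Pure HCl = 46.34 × 0.7466 = 34.597 g.
M(HCl) = 1.008 + 35.45 = 36.458 g/mol.
M(Ca3(PO4)2) = 3(40.08) + 2(30.97) + 8(16.00) = 310.18 g/mol.
n(HCl) = 34.597 / 36.458 = 0.94897 mol.
Step 1 (HCl:CaCl2 = 2:1): theoretical n(CaCl2) = 0.47448 mol; at 64.91% yield, n(CaCl2) = 0.30799 mol.
Step 2 (CaCl2:Ca3(PO4)2 = 3:1): theoretical n(Ca3(PO4)2) = 0.10266 mol, so theoretical mass = 0.10266 × 310.18 = 31.844 g.
At 85.06% yield, actual mass of Ca3(PO4)2 = 31.844 × 0.8506 = 27.086 g.

27.09 g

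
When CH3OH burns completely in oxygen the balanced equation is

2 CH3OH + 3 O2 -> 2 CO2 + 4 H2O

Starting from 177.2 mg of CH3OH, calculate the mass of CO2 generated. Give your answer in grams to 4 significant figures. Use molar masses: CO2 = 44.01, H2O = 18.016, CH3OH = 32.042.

0.2434 g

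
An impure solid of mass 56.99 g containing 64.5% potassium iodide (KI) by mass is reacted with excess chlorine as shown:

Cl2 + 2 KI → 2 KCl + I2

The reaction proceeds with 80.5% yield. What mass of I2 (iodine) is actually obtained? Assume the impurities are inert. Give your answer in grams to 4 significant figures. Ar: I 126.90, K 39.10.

Pure KI available = 56.99 g × 0.645 = 36.759 g.
M(KI) = 39.10 + 126.90 = 166.00 g/mol.
M(I2) = 2(126.90) = 253.80 g/mol.
n(KI) = 36.759 g / 166.00 g/mol = 0.22144 mol.
From the equation the KI:I2 mole ratio is 2:1, so n(I2) = 0.22144 × 1/2 = 0.11072 mol.
Mass of I2 = 0.11072 mol × 253.80 g/mol = 28.100 g.
Actual mass collected = 28.100 g × 0.805 = 22.621 g.

22.62 g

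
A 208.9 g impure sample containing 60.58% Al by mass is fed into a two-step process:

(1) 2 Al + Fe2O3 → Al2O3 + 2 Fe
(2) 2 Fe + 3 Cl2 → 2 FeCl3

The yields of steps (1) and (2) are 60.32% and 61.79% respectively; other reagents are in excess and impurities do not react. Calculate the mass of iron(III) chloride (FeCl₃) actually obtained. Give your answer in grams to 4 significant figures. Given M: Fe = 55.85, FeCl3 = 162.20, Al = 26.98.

283.6 g

Pure Al = 208.9 × 0.6058 = 126.55 g.
n(Al) = 126.55 / 26.98 = 4.6906 mol.
Step 1 (Al:Fe = 2:2): theoretical n(Fe) = 4.6906 mol; at 60.32% yield, n(Fe) = 2.8294 mol.
Step 2 (Fe:FeCl3 = 2:2): theoretical n(FeCl3) = 2.8294 mol, so theoretical mass = 2.8294 × 162.20 = 458.92 g.
At 61.79% yield, actual mass of FeCl3 = 458.92 × 0.6179 = 283.57 g.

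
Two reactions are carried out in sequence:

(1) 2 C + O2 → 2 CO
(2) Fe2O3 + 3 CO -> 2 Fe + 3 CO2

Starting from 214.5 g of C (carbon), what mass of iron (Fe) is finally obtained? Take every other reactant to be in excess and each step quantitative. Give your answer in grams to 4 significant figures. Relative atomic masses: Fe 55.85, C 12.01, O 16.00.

M(C) = 12.01 g/mol.
M(Fe) = 55.85 g/mol.
n(C) = 214.50 / 12.01 = 17.860 mol.
Step 1 gives a 2:2 ratio of C to CO, so n(CO) = 17.860 mol.
In step 2 the CO:Fe ratio is 3:2, so n(Fe) = 11.907 mol.
Mass of Fe = 11.907 × 55.85 = 664.99 g.

665.0 g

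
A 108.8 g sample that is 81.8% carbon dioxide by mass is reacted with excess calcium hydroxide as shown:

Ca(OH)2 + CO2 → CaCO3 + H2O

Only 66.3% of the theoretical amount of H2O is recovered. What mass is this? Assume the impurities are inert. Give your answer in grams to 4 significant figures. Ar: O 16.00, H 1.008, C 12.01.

Pure CO2 available = 108.8 g × 0.818 = 88.998 g.
M(CO2) = 12.01 + 2(16.00) = 44.01 g/mol.
M(H2O) = 2(1.008) + 16.00 = 18.016 g/mol.
n(CO2) = 88.998 g / 44.01 g/mol = 2.0222 mol.
From the equation the CO2:H2O mole ratio is 1:1, so n(H2O) = 2.0222 × 1/1 = 2.0222 mol.
Mass of H2O = 2.0222 mol × 18.016 g/mol = 36.433 g.
Actual mass collected = 36.433 g × 0.663 = 24.155 g.

24.15 g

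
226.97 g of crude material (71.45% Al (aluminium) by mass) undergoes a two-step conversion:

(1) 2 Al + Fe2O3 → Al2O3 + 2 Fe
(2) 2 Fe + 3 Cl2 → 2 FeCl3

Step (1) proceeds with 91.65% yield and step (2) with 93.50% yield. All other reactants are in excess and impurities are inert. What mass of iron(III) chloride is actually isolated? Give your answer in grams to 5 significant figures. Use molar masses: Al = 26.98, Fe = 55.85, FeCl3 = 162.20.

835.46 g

Pure Al = 226.97 × 0.7145 = 162.170 g.
n(Al) = 162.170 / 26.98 = 6.01075 mol.
Step 1 (Al:Fe = 2:2): theoretical n(Fe) = 6.01075 mol; at 91.65% yield, n(Fe) = 5.50885 mol.
Step 2 (Fe:FeCl3 = 2:2): theoretical n(FeCl3) = 5.50885 mol, so theoretical mass = 5.50885 × 162.20 = 893.536 g.
At 93.50% yield, actual mass of FeCl3 = 893.536 × 0.9350 = 835.456 g.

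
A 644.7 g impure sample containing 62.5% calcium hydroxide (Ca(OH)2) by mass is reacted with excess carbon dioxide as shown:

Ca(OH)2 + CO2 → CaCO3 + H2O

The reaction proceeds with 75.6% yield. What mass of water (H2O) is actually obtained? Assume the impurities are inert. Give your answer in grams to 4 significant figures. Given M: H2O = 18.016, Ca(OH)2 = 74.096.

74.07 g

Pure Ca(OH)2 available = 644.7 g × 0.625 = 402.94 g.
n(Ca(OH)2) = 402.94 g / 74.096 g/mol = 5.4380 mol.
From the equation the Ca(OH)2:H2O mole ratio is 1:1, so n(H2O) = 5.4380 × 1/1 = 5.4380 mol.
Mass of H2O = 5.4380 mol × 18.016 g/mol = 97.972 g.
Actual mass collected = 97.972 g × 0.756 = 74.067 g.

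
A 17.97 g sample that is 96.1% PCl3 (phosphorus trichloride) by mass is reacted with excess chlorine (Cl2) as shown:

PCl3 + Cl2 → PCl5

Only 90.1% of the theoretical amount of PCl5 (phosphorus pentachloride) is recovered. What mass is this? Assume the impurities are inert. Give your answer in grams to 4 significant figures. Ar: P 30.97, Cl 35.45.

Pure PCl3 available = 17.97 g × 0.961 = 17.269 g.
M(PCl3) = 30.97 + 3(35.45) = 137.32 g/mol.
M(PCl5) = 30.97 + 5(35.45) = 208.22 g/mol.
n(PCl3) = 17.269 g / 137.32 g/mol = 0.12576 mol.
From the equation the PCl3:PCl5 mole ratio is 1:1, so n(PCl5) = 0.12576 × 1/1 = 0.12576 mol.
Mass of PCl5 = 0.12576 mol × 208.22 g/mol = 26.185 g.
Actual mass collected = 26.185 g × 0.901 = 23.593 g.

23.59 g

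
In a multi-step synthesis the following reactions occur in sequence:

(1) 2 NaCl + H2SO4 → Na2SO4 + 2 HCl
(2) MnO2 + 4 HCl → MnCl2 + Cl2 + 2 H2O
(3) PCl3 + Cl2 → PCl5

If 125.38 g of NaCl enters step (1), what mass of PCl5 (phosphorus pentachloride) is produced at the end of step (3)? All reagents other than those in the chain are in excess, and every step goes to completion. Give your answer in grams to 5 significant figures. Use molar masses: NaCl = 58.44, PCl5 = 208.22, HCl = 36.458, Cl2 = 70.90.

111.68 g

n(NaCl) = 125.38 / 58.44 = 2.14545 mol.
Reaction (1): NaCl→HCl ratio 2:2 ⇒ n(HCl) = 2.14545 mol.
Reaction (2): HCl→Cl2 ratio 4:1 ⇒ n(Cl2) = 0.536362 mol.
Reaction (3): Cl2→PCl5 ratio 1:1 ⇒ n(PCl5) = 0.536362 mol.
Mass of PCl5 = 0.536362 × 208.22 = 111.681 g.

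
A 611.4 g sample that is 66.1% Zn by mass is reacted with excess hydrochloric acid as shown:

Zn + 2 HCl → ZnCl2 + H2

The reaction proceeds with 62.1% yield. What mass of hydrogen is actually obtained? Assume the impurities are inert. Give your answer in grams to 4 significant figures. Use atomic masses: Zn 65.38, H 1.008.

7.739 g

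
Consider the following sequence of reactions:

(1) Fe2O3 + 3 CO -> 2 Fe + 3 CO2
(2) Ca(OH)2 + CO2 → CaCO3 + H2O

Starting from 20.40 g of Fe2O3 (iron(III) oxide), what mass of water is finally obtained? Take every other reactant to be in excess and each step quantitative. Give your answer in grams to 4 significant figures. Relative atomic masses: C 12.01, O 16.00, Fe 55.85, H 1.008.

M(Fe2O3) = 2(55.85) + 3(16.00) = 159.70 g/mol.
M(H2O) = 2(1.008) + 16.00 = 18.016 g/mol.
n(Fe2O3) = 20.400 / 159.70 = 0.12774 mol.
Step 1 gives a 1:3 ratio of Fe2O3 to CO2, so n(CO2) = 0.38322 mol.
In step 2 the CO2:H2O ratio is 1:1, so n(H2O) = 0.38322 mol.
Mass of H2O = 0.38322 × 18.016 = 6.9041 g.

6.904 g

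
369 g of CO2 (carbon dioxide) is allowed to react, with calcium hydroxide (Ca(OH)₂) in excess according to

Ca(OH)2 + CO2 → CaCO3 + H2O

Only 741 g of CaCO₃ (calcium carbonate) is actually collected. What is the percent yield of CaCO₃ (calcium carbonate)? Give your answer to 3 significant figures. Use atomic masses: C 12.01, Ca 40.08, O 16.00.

M(CO2) = 12.01 + 2(16.00) = 44.01 g/mol.
M(CaCO3) = 40.08 + 12.01 + 3(16.00) = 100.09 g/mol.
n(CO2) = 369.0 g / 44.01 g/mol = 8.384 mol.
From the equation the CO2:CaCO3 mole ratio is 1:1, so n(CaCO3) = 8.384 × 1/1 = 8.384 mol.
Mass of CaCO3 = 8.384 mol × 100.09 g/mol = 839.2 g.
This is the theoretical yield. Percent yield = 741 g / 839.2 g × 100% = 88.30%.

88.3 %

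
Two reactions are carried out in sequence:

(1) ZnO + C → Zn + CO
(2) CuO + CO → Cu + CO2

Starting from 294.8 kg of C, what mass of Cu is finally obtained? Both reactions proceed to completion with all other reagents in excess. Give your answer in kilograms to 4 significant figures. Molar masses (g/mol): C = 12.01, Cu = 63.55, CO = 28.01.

294.8 kg = 294800 g.
n(C) = 294800 / 12.01 = 24546 mol.
Step 1 gives a 1:1 ratio of C to CO, so n(CO) = 24546 mol.
In step 2 the CO:Cu ratio is 1:1, so n(Cu) = 24546 mol.
Mass of Cu = 24546 × 63.55 = 1.5599 × 10^6 g = 1560 kg.

1560 kg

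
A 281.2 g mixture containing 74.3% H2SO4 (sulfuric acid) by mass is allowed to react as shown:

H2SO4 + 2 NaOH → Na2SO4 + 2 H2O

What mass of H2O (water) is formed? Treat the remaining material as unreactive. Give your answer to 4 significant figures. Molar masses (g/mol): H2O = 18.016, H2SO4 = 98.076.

Mass of pure H2SO4 = 281.2 g × 0.743 = 208.93 g.
n(H2SO4) = 208.93 g / 98.076 g/mol = 2.1303 mol.
From the equation the H2SO4:H2O mole ratio is 1:2, so n(H2O) = 2.1303 × 2/1 = 4.2606 mol.
Mass of H2O = 4.2606 mol × 18.016 g/mol = 76.759 g.

76.76 g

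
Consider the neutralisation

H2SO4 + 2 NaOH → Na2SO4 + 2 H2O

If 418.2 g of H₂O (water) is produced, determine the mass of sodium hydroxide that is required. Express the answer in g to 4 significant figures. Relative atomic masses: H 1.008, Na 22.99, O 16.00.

928.5 g

M(H2O) = 2(1.008) + 16.00 = 18.016 g/mol.
M(NaOH) = 22.99 + 16.00 + 1.008 = 39.998 g/mol.
n(H2O) = 418.20 g / 18.016 g/mol = 23.213 mol.
From the equation the H2O:NaOH mole ratio is 2:2, so n(NaOH) = 23.213 × 2/2 = 23.213 mol.
Mass of NaOH = 23.213 mol × 39.998 g/mol = 928.46 g.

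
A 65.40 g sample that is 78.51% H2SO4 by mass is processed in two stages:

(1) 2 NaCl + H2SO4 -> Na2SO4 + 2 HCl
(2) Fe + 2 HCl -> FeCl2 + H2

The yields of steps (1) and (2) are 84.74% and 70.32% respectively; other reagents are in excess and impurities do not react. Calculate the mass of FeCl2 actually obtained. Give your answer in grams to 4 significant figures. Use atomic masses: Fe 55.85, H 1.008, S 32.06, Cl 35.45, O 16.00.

39.54 g

Pure H2SO4 = 65.40 × 0.7851 = 51.346 g.
M(H2SO4) = 2(1.008) + 32.06 + 4(16.00) = 98.076 g/mol.
M(FeCl2) = 55.85 + 2(35.45) = 126.75 g/mol.
n(H2SO4) = 51.346 / 98.076 = 0.52353 mol.
Step 1 (H2SO4:HCl = 1:2): theoretical n(HCl) = 1.0471 mol; at 84.74% yield, n(HCl) = 0.88728 mol.
Step 2 (HCl:FeCl2 = 2:1): theoretical n(FeCl2) = 0.44364 mol, so theoretical mass = 0.44364 × 126.75 = 56.231 g.
At 70.32% yield, actual mass of FeCl2 = 56.231 × 0.7032 = 39.542 g.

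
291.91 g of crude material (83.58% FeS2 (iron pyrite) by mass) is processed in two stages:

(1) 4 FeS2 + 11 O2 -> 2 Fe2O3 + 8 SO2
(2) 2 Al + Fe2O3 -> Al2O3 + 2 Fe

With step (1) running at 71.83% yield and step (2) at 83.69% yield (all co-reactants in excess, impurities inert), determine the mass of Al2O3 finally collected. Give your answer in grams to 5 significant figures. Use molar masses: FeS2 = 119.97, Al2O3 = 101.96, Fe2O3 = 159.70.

Pure FeS2 = 291.91 × 0.8358 = 243.978 g.
n(FeS2) = 243.978 / 119.97 = 2.03366 mol.
Step 1 (FeS2:Fe2O3 = 4:2): theoretical n(Fe2O3) = 1.01683 mol; at 71.83% yield, n(Fe2O3) = 0.730390 mol.
Step 2 (Fe2O3:Al2O3 = 1:1): theoretical n(Al2O3) = 0.730390 mol, so theoretical mass = 0.730390 × 101.96 = 74.4705 g.
At 83.69% yield, actual mass of Al2O3 = 74.4705 × 0.8369 = 62.3244 g.

62.324 g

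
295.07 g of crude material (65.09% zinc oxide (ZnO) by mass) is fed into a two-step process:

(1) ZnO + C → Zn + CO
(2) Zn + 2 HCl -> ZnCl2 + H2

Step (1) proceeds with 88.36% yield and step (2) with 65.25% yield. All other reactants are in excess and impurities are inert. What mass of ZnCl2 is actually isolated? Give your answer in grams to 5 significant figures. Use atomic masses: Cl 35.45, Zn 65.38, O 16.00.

185.43 g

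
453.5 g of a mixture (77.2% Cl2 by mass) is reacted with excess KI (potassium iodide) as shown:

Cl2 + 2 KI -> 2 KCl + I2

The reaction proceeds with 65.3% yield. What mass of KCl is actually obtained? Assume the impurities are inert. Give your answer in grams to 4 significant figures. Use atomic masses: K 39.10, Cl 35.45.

480.8 g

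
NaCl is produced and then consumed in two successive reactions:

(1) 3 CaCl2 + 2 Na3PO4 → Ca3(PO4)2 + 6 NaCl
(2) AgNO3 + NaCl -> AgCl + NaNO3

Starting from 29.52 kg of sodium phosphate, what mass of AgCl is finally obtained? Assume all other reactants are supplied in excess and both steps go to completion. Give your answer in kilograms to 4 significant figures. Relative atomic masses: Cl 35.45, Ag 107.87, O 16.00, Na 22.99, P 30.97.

M(Na3PO4) = 3(22.99) + 30.97 + 4(16.00) = 163.94 g/mol.
M(AgCl) = 107.87 + 35.45 = 143.32 g/mol.
29.52 kg = 29520 g.
n(Na3PO4) = 29520 / 163.94 = 180.07 mol.
Step 1 gives a 2:6 ratio of Na3PO4 to NaCl, so n(NaCl) = 540.20 mol.
In step 2 the NaCl:AgCl ratio is 1:1, so n(AgCl) = 540.20 mol.
Mass of AgCl = 540.20 × 143.32 = 77421 g = 77.42 kg.

77.42 kg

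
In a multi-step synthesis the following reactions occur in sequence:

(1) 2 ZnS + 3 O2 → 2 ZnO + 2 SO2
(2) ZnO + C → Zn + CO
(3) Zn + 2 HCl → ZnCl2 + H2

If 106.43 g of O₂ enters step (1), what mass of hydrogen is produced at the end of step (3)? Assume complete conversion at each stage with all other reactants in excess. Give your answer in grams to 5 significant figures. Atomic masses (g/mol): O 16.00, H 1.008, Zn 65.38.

4.4701 g

M(O2) = 2(16.00) = 32.00 g/mol.
M(H2) = 2(1.008) = 2.016 g/mol.
n(O2) = 106.43 / 32.00 = 3.32594 mol.
Reaction (1): O2→ZnO ratio 3:2 ⇒ n(ZnO) = 2.21729 mol.
Reaction (2): ZnO→Zn ratio 1:1 ⇒ n(Zn) = 2.21729 mol.
Reaction (3): Zn→H2 ratio 1:1 ⇒ n(H2) = 2.21729 mol.
Mass of H2 = 2.21729 × 2.016 = 4.47006 g.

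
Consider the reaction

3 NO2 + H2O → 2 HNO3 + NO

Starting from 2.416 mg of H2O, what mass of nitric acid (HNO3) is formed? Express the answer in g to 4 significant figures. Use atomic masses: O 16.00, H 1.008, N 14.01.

M(H2O) = 2(1.008) + 16.00 = 18.016 g/mol.
M(HNO3) = 1.008 + 14.01 + 3(16.00) = 63.018 g/mol.
Convert: 2.416 mg = 0.0024160 g.
n(H2O) = 0.0024160 g / 18.016 g/mol = 0.00013410 mol.
From the equation the H2O:HNO3 mole ratio is 1:2, so n(HNO3) = 0.00013410 × 2/1 = 0.00026821 mol.
Mass of HNO3 = 0.00026821 mol × 63.018 g/mol = 0.016902 g.

0.01690 g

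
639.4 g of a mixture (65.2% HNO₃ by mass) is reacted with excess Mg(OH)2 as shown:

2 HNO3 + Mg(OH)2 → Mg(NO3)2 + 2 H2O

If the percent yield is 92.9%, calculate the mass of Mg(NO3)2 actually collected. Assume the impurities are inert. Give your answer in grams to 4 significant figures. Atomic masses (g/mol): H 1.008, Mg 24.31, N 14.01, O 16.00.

Pure HNO3 available = 639.4 g × 0.652 = 416.89 g.
M(HNO3) = 1.008 + 14.01 + 3(16.00) = 63.018 g/mol.
M(Mg(NO3)2) = 24.31 + 2(14.01) + 6(16.00) = 148.33 g/mol.
n(HNO3) = 416.89 g / 63.018 g/mol = 6.6154 mol.
From the equation the HNO3:Mg(NO3)2 mole ratio is 2:1, so n(Mg(NO3)2) = 6.6154 × 1/2 = 3.3077 mol.
Mass of Mg(NO3)2 = 3.3077 mol × 148.33 g/mol = 490.63 g.
Actual mass collected = 490.63 g × 0.929 = 455.80 g.

455.8 g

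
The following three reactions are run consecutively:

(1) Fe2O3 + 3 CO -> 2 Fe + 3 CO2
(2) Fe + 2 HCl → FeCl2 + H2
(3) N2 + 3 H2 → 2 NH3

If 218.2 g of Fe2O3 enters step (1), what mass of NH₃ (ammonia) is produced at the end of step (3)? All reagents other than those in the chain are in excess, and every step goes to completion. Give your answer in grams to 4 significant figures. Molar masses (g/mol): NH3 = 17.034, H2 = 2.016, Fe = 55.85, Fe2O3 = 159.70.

31.03 g

n(Fe2O3) = 218.2 / 159.70 = 1.3663 mol.
Reaction (1): Fe2O3→Fe ratio 1:2 ⇒ n(Fe) = 2.7326 mol.
Reaction (2): Fe→H2 ratio 1:1 ⇒ n(H2) = 2.7326 mol.
Reaction (3): H2→NH3 ratio 3:2 ⇒ n(NH3) = 1.8217 mol.
Mass of NH3 = 1.8217 × 17.034 = 31.032 g.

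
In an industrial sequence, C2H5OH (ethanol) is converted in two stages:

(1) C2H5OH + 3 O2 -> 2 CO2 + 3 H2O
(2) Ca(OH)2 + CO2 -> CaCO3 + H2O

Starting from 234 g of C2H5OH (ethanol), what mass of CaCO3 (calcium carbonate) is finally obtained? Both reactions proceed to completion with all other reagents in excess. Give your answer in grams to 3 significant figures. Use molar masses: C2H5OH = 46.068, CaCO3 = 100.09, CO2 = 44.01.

1020 g

n(C2H5OH) = 234.0 / 46.068 = 5.079 mol.
Step 1 gives a 1:2 ratio of C2H5OH to CO2, so n(CO2) = 10.16 mol.
In step 2 the CO2:CaCO3 ratio is 1:1, so n(CaCO3) = 10.16 mol.
Mass of CaCO3 = 10.16 × 100.09 = 1017 g.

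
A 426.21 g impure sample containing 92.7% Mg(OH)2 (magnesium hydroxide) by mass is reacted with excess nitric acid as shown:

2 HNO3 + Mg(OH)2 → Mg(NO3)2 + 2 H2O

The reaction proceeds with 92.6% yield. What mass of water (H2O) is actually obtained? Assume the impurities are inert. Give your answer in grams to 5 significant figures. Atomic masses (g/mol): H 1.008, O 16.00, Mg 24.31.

226.02 g

Pure Mg(OH)2 available = 426.21 g × 0.927 = 395.097 g.
M(Mg(OH)2) = 24.31 + 2(16.00) + 2(1.008) = 58.326 g/mol.
M(H2O) = 2(1.008) + 16.00 = 18.016 g/mol.
n(Mg(OH)2) = 395.097 g / 58.326 g/mol = 6.77394 mol.
From the equation the Mg(OH)2:H2O mole ratio is 1:2, so n(H2O) = 6.77394 × 2/1 = 13.5479 mol.
Mass of H2O = 13.5479 mol × 18.016 g/mol = 244.079 g.
Actual mass collected = 244.079 g × 0.926 = 226.017 g.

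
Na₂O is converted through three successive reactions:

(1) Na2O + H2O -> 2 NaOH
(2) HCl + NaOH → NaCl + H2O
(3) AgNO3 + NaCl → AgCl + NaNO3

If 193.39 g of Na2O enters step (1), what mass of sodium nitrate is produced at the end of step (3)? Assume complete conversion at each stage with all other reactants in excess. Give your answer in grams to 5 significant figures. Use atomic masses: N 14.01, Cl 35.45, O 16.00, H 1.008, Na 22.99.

530.43 g

M(Na2O) = 2(22.99) + 16.00 = 61.98 g/mol.
M(NaNO3) = 22.99 + 14.01 + 3(16.00) = 85.00 g/mol.
n(Na2O) = 193.39 / 61.98 = 3.12020 mol.
Reaction (1): Na2O→NaOH ratio 1:2 ⇒ n(NaOH) = 6.24040 mol.
Reaction (2): NaOH→NaCl ratio 1:1 ⇒ n(NaCl) = 6.24040 mol.
Reaction (3): NaCl→NaNO3 ratio 1:1 ⇒ n(NaNO3) = 6.24040 mol.
Mass of NaNO3 = 6.24040 × 85.00 = 530.434 g.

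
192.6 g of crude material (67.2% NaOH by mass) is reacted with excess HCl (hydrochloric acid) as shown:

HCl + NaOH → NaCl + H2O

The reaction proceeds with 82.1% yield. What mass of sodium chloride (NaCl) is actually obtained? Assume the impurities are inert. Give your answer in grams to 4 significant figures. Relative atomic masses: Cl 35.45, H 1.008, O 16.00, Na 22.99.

155.3 g

Pure NaOH available = 192.6 g × 0.672 = 129.43 g.
M(NaOH) = 22.99 + 16.00 + 1.008 = 39.998 g/mol.
M(NaCl) = 22.99 + 35.45 = 58.44 g/mol.
n(NaOH) = 129.43 g / 39.998 g/mol = 3.2358 mol.
From the equation the NaOH:NaCl mole ratio is 1:1, so n(NaCl) = 3.2358 × 1/1 = 3.2358 mol.
Mass of NaCl = 3.2358 mol × 58.44 g/mol = 189.10 g.
Actual mass collected = 189.10 g × 0.821 = 155.25 g.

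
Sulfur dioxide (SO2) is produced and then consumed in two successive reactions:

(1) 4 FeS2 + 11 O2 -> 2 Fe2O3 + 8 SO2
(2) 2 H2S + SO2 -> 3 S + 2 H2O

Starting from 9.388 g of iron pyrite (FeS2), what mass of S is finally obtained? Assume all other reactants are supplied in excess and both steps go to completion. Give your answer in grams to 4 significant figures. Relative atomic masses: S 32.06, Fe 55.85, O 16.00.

15.05 g

M(FeS2) = 55.85 + 2(32.06) = 119.97 g/mol.
M(S) = 32.06 g/mol.
n(FeS2) = 9.3880 / 119.97 = 0.078253 mol.
Step 1 gives a 4:8 ratio of FeS2 to SO2, so n(SO2) = 0.15651 mol.
In step 2 the SO2:S ratio is 1:3, so n(S) = 0.46952 mol.
Mass of S = 0.46952 × 32.06 = 15.053 g.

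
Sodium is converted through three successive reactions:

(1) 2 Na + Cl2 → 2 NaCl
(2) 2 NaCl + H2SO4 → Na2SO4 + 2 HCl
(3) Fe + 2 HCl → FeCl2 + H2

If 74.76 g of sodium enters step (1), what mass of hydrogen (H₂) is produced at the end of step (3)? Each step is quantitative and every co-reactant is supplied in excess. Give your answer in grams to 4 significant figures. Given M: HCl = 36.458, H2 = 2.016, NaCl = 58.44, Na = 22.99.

3.278 g

n(Na) = 74.76 / 22.99 = 3.2518 mol.
Reaction (1): Na→NaCl ratio 2:2 ⇒ n(NaCl) = 3.2518 mol.
Reaction (2): NaCl→HCl ratio 2:2 ⇒ n(HCl) = 3.2518 mol.
Reaction (3): HCl→H2 ratio 2:1 ⇒ n(H2) = 1.6259 mol.
Mass of H2 = 1.6259 × 2.016 = 3.2779 g.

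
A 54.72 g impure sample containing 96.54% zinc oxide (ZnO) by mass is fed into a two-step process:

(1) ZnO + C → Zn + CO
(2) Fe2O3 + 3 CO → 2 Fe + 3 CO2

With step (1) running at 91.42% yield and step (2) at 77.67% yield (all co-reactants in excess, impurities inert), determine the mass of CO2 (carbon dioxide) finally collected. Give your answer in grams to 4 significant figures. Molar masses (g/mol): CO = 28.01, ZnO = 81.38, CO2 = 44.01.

20.29 g

Pure ZnO = 54.72 × 0.9654 = 52.827 g.
n(ZnO) = 52.827 / 81.38 = 0.64914 mol.
Step 1 (ZnO:CO = 1:1): theoretical n(CO) = 0.64914 mol; at 91.42% yield, n(CO) = 0.59344 mol.
Step 2 (CO:CO2 = 3:3): theoretical n(CO2) = 0.59344 mol, so theoretical mass = 0.59344 × 44.01 = 26.117 g.
At 77.67% yield, actual mass of CO2 = 26.117 × 0.7767 = 20.285 g.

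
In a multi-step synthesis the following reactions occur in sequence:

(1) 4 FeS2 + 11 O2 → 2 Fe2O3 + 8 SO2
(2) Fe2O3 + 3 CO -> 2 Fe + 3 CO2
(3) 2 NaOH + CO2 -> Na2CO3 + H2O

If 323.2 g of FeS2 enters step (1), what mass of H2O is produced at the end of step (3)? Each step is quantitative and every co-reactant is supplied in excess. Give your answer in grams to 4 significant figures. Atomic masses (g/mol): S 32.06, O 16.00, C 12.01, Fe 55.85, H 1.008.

M(FeS2) = 55.85 + 2(32.06) = 119.97 g/mol.
M(H2O) = 2(1.008) + 16.00 = 18.016 g/mol.
n(FeS2) = 323.2 / 119.97 = 2.6940 mol.
Reaction (1): FeS2→Fe2O3 ratio 4:2 ⇒ n(Fe2O3) = 1.3470 mol.
Reaction (2): Fe2O3→CO2 ratio 1:3 ⇒ n(CO2) = 4.0410 mol.
Reaction (3): CO2→H2O ratio 1:1 ⇒ n(H2O) = 4.0410 mol.
Mass of H2O = 4.0410 × 18.016 = 72.803 g.

72.80 g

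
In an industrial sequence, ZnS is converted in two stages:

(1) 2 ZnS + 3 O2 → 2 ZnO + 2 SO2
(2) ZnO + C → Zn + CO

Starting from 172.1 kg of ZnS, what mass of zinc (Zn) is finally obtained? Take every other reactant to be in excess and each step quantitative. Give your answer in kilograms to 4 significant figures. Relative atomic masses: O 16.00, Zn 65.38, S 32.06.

115.5 kg

M(ZnS) = 65.38 + 32.06 = 97.44 g/mol.
M(Zn) = 65.38 g/mol.
172.1 kg = 172100 g.
n(ZnS) = 172100 / 97.44 = 1766.2 mol.
Step 1 gives a 2:2 ratio of ZnS to ZnO, so n(ZnO) = 1766.2 mol.
In step 2 the ZnO:Zn ratio is 1:1, so n(Zn) = 1766.2 mol.
Mass of Zn = 1766.2 × 65.38 = 115480 g = 115.5 kg.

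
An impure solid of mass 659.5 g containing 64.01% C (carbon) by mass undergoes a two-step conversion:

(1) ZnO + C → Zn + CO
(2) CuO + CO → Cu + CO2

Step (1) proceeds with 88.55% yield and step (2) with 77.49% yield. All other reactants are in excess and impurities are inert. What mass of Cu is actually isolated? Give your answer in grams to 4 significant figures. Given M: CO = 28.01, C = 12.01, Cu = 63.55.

1533 g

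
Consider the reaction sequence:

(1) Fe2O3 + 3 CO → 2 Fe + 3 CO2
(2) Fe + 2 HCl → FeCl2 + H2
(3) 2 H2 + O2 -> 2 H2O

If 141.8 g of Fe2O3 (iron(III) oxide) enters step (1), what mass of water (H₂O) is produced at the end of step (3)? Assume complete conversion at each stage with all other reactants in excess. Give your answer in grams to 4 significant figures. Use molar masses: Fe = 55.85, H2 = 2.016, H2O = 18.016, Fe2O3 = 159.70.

n(Fe2O3) = 141.8 / 159.70 = 0.88791 mol.
Reaction (1): Fe2O3→Fe ratio 1:2 ⇒ n(Fe) = 1.7758 mol.
Reaction (2): Fe→H2 ratio 1:1 ⇒ n(H2) = 1.7758 mol.
Reaction (3): H2→H2O ratio 2:2 ⇒ n(H2O) = 1.7758 mol.
Mass of H2O = 1.7758 × 18.016 = 31.993 g.

31.99 g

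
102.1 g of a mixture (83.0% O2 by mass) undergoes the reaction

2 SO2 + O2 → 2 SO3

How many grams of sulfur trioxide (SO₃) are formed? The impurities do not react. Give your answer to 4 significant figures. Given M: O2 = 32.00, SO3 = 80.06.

424.0 g

Mass of pure O2 = 102.1 g × 0.830 = 84.743 g.
n(O2) = 84.743 g / 32.00 g/mol = 2.6482 mol.
From the equation the O2:SO3 mole ratio is 1:2, so n(SO3) = 2.6482 × 2/1 = 5.2964 mol.
Mass of SO3 = 5.2964 mol × 80.06 g/mol = 424.03 g.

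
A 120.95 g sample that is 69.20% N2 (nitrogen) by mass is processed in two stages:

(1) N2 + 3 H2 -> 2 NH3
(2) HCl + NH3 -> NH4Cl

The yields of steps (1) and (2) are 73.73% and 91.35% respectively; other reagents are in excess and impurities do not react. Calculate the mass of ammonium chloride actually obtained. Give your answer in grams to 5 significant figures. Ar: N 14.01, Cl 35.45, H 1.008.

Pure N2 = 120.95 × 0.6920 = 83.6974 g.
M(N2) = 2(14.01) = 28.02 g/mol.
M(NH4Cl) = 14.01 + 4(1.008) + 35.45 = 53.492 g/mol.
n(N2) = 83.6974 / 28.02 = 2.98706 mol.
Step 1 (N2:NH3 = 1:2): theoretical n(NH3) = 5.97412 mol; at 73.73% yield, n(NH3) = 4.40472 mol.
Step 2 (NH3:NH4Cl = 1:1): theoretical n(NH4Cl) = 4.40472 mol, so theoretical mass = 4.40472 × 53.492 = 235.617 g.
At 91.35% yield, actual mass of NH4Cl = 235.617 × 0.9135 = 215.236 g.

215.24 g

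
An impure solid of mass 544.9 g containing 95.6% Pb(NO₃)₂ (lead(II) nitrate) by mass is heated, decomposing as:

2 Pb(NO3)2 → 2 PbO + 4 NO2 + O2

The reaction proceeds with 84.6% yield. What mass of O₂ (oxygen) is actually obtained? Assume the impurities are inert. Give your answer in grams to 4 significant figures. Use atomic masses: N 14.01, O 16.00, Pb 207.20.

Pure Pb(NO3)2 available = 544.9 g × 0.956 = 520.92 g.
M(Pb(NO3)2) = 207.20 + 2(14.01) + 6(16.00) = 331.22 g/mol.
M(O2) = 2(16.00) = 32.00 g/mol.
n(Pb(NO3)2) = 520.92 g / 331.22 g/mol = 1.5727 mol.
From the equation the Pb(NO3)2:O2 mole ratio is 2:1, so n(O2) = 1.5727 × 1/2 = 0.78637 mol.
Mass of O2 = 0.78637 mol × 32.00 g/mol = 25.164 g.
Actual mass collected = 25.164 g × 0.846 = 21.289 g.

21.29 g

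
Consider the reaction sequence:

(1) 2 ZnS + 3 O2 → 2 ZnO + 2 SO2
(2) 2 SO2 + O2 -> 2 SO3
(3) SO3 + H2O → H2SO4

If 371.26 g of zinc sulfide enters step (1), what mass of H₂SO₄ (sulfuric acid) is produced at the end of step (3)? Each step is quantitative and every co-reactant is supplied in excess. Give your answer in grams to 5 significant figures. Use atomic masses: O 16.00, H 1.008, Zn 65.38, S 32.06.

373.68 g

M(ZnS) = 65.38 + 32.06 = 97.44 g/mol.
M(H2SO4) = 2(1.008) + 32.06 + 4(16.00) = 98.076 g/mol.
n(ZnS) = 371.26 / 97.44 = 3.81014 mol.
Reaction (1): ZnS→SO2 ratio 2:2 ⇒ n(SO2) = 3.81014 mol.
Reaction (2): SO2→SO3 ratio 2:2 ⇒ n(SO3) = 3.81014 mol.
Reaction (3): SO3→H2SO4 ratio 1:1 ⇒ n(H2SO4) = 3.81014 mol.
Mass of H2SO4 = 3.81014 × 98.076 = 373.683 g.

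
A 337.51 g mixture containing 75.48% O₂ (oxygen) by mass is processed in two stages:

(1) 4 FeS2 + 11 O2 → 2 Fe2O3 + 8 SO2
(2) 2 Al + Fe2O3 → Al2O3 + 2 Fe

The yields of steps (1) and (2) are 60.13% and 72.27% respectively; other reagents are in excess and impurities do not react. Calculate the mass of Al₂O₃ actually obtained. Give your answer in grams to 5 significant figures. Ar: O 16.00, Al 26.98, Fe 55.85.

Pure O2 = 337.51 × 0.7548 = 254.753 g.
M(O2) = 2(16.00) = 32.00 g/mol.
M(Al2O3) = 2(26.98) + 3(16.00) = 101.96 g/mol.
n(O2) = 254.753 / 32.00 = 7.96102 mol.
Step 1 (O2:Fe2O3 = 11:2): theoretical n(Fe2O3) = 1.44746 mol; at 60.13% yield, n(Fe2O3) = 0.870356 mol.
Step 2 (Fe2O3:Al2O3 = 1:1): theoretical n(Al2O3) = 0.870356 mol, so theoretical mass = 0.870356 × 101.96 = 88.7415 g.
At 72.27% yield, actual mass of Al2O3 = 88.7415 × 0.7227 = 64.1335 g.

64.134 g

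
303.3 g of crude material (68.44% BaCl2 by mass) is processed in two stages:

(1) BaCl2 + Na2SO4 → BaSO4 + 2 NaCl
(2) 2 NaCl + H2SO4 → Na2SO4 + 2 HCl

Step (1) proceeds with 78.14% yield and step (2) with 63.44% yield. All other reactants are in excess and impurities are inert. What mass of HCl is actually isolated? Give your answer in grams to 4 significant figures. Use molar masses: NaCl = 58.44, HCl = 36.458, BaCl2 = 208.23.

Pure BaCl2 = 303.3 × 0.6844 = 207.58 g.
n(BaCl2) = 207.58 / 208.23 = 0.99687 mol.
Step 1 (BaCl2:NaCl = 1:2): theoretical n(NaCl) = 1.9937 mol; at 78.14% yield, n(NaCl) = 1.5579 mol.
Step 2 (NaCl:HCl = 2:2): theoretical n(HCl) = 1.5579 mol, so theoretical mass = 1.5579 × 36.458 = 56.798 g.
At 63.44% yield, actual mass of HCl = 56.798 × 0.6344 = 36.033 g.

36.03 g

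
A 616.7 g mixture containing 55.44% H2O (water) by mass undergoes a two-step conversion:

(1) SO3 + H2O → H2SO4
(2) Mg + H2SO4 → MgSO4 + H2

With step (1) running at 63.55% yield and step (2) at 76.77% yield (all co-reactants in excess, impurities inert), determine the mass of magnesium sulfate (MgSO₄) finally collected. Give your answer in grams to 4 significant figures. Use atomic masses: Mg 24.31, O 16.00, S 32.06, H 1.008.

Pure H2O = 616.7 × 0.5544 = 341.90 g.
M(H2O) = 2(1.008) + 16.00 = 18.016 g/mol.
M(MgSO4) = 24.31 + 32.06 + 4(16.00) = 120.37 g/mol.
n(H2O) = 341.90 / 18.016 = 18.977 mol.
Step 1 (H2O:H2SO4 = 1:1): theoretical n(H2SO4) = 18.977 mol; at 63.55% yield, n(H2SO4) = 12.060 mol.
Step 2 (H2SO4:MgSO4 = 1:1): theoretical n(MgSO4) = 12.060 mol, so theoretical mass = 12.060 × 120.37 = 1451.7 g.
At 76.77% yield, actual mass of MgSO4 = 1451.7 × 0.7677 = 1114.5 g.

1114 g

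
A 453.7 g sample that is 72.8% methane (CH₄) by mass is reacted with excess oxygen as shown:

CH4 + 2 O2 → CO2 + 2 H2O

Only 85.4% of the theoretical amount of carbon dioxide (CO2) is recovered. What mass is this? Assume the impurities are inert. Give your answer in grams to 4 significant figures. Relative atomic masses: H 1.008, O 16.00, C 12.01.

Pure CH4 available = 453.7 g × 0.728 = 330.29 g.
M(CH4) = 12.01 + 4(1.008) = 16.042 g/mol.
M(CO2) = 12.01 + 2(16.00) = 44.01 g/mol.
n(CH4) = 330.29 g / 16.042 g/mol = 20.589 mol.
From the equation the CH4:CO2 mole ratio is 1:1, so n(CO2) = 20.589 × 1/1 = 20.589 mol.
Mass of CO2 = 20.589 mol × 44.01 g/mol = 906.14 g.
Actual mass collected = 906.14 g × 0.854 = 773.84 g.

773.8 g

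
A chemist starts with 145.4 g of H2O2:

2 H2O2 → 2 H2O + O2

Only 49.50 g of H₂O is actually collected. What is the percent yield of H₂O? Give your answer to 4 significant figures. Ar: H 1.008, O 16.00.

64.28 %

M(H2O2) = 2(1.008) + 2(16.00) = 34.016 g/mol.
M(H2O) = 2(1.008) + 16.00 = 18.016 g/mol.
n(H2O2) = 145.40 g / 34.016 g/mol = 4.2745 mol.
From the equation the H2O2:H2O mole ratio is 2:2, so n(H2O) = 4.2745 × 2/2 = 4.2745 mol.
Mass of H2O = 4.2745 mol × 18.016 g/mol = 77.009 g.
This is the theoretical yield. Percent yield = 49.50 g / 77.009 g × 100% = 64.278%.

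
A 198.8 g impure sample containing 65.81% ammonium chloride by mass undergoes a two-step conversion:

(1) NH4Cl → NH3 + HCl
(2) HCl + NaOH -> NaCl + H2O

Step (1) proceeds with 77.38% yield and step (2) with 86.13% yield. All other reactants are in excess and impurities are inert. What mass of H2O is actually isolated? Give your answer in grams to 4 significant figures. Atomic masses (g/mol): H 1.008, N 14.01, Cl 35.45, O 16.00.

29.37 g

Pure NH4Cl = 198.8 × 0.6581 = 130.83 g.
M(NH4Cl) = 14.01 + 4(1.008) + 35.45 = 53.492 g/mol.
M(H2O) = 2(1.008) + 16.00 = 18.016 g/mol.
n(NH4Cl) = 130.83 / 53.492 = 2.4458 mol.
Step 1 (NH4Cl:HCl = 1:1): theoretical n(HCl) = 2.4458 mol; at 77.38% yield, n(HCl) = 1.8926 mol.
Step 2 (HCl:H2O = 1:1): theoretical n(H2O) = 1.8926 mol, so theoretical mass = 1.8926 × 18.016 = 34.096 g.
At 86.13% yield, actual mass of H2O = 34.096 × 0.8613 = 29.367 g.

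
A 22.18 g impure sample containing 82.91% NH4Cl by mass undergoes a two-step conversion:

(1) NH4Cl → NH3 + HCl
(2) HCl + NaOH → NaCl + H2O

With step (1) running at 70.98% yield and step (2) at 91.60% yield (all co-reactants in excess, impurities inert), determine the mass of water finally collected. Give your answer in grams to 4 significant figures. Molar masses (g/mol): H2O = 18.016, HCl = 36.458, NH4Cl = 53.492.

4.027 g

Pure NH4Cl = 22.18 × 0.8291 = 18.389 g.
n(NH4Cl) = 18.389 / 53.492 = 0.34378 mol.
Step 1 (NH4Cl:HCl = 1:1): theoretical n(HCl) = 0.34378 mol; at 70.98% yield, n(HCl) = 0.24401 mol.
Step 2 (HCl:H2O = 1:1): theoretical n(H2O) = 0.24401 mol, so theoretical mass = 0.24401 × 18.016 = 4.3962 g.
At 91.60% yield, actual mass of H2O = 4.3962 × 0.9160 = 4.0269 g.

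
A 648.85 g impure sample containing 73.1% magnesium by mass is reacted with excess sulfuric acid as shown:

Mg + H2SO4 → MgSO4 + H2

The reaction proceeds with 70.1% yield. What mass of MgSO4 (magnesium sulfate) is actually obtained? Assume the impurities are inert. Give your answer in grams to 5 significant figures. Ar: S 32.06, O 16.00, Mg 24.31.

1646.3 g

Pure Mg available = 648.85 g × 0.731 = 474.309 g.
M(Mg) = 24.31 g/mol.
M(MgSO4) = 24.31 + 32.06 + 4(16.00) = 120.37 g/mol.
n(Mg) = 474.309 g / 24.31 g/mol = 19.5109 mol.
From the equation the Mg:MgSO4 mole ratio is 1:1, so n(MgSO4) = 19.5109 × 1/1 = 19.5109 mol.
Mass of MgSO4 = 19.5109 mol × 120.37 g/mol = 2348.52 g.
Actual mass collected = 2348.52 g × 0.701 = 1646.32 g.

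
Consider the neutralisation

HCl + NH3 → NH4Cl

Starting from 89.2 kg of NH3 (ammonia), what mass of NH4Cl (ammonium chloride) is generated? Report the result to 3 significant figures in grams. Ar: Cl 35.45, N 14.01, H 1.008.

280000 g

M(NH3) = 14.01 + 3(1.008) = 17.034 g/mol.
M(NH4Cl) = 14.01 + 4(1.008) + 35.45 = 53.492 g/mol.
Convert: 89.2 kg = 89200 g.
n(NH3) = 89200 g / 17.034 g/mol = 5237 mol.
From the equation the NH3:NH4Cl mole ratio is 1:1, so n(NH4Cl) = 5237 × 1/1 = 5237 mol.
Mass of NH4Cl = 5237 mol × 53.492 g/mol = 280100 g.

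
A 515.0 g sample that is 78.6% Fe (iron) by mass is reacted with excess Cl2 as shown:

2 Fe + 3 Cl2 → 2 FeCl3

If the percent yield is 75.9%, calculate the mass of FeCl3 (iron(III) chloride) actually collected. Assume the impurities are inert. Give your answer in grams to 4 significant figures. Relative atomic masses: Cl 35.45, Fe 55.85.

892.3 g

Pure Fe available = 515.0 g × 0.786 = 404.79 g.
M(Fe) = 55.85 g/mol.
M(FeCl3) = 55.85 + 3(35.45) = 162.20 g/mol.
n(Fe) = 404.79 g / 55.85 g/mol = 7.2478 mol.
From the equation the Fe:FeCl3 mole ratio is 2:2, so n(FeCl3) = 7.2478 × 2/2 = 7.2478 mol.
Mass of FeCl3 = 7.2478 mol × 162.20 g/mol = 1175.6 g.
Actual mass collected = 1175.6 g × 0.759 = 892.28 g.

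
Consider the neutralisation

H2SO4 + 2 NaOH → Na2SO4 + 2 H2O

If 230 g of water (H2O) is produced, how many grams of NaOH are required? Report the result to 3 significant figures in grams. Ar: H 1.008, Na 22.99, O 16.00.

511 g

M(H2O) = 2(1.008) + 16.00 = 18.016 g/mol.
M(NaOH) = 22.99 + 16.00 + 1.008 = 39.998 g/mol.
n(H2O) = 230.0 g / 18.016 g/mol = 12.77 mol.
From the equation the H2O:NaOH mole ratio is 2:2, so n(NaOH) = 12.77 × 2/2 = 12.77 mol.
Mass of NaOH = 12.77 mol × 39.998 g/mol = 510.6 g.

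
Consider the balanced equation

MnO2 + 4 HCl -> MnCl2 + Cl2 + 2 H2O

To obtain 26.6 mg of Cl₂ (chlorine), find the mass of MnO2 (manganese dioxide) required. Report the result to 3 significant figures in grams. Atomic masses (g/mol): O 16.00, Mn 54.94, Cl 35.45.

M(Cl2) = 2(35.45) = 70.90 g/mol.
M(MnO2) = 54.94 + 2(16.00) = 86.94 g/mol.
Convert: 26.6 mg = 0.02660 g.
n(Cl2) = 0.02660 g / 70.90 g/mol = 0.0003752 mol.
From the equation the Cl2:MnO2 mole ratio is 1:1, so n(MnO2) = 0.0003752 × 1/1 = 0.0003752 mol.
Mass of MnO2 = 0.0003752 mol × 86.94 g/mol = 0.03262 g.

0.0326 g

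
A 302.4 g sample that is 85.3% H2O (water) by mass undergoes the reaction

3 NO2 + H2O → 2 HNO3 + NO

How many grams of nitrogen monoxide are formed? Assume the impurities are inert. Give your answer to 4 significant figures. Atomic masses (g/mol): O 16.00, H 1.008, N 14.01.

429.7 g

Mass of pure H2O = 302.4 g × 0.853 = 257.95 g.
M(H2O) = 2(1.008) + 16.00 = 18.016 g/mol.
M(NO) = 14.01 + 16.00 = 30.01 g/mol.
n(H2O) = 257.95 g / 18.016 g/mol = 14.318 mol.
From the equation the H2O:NO mole ratio is 1:1, so n(NO) = 14.318 × 1/1 = 14.318 mol.
Mass of NO = 14.318 mol × 30.01 g/mol = 429.67 g.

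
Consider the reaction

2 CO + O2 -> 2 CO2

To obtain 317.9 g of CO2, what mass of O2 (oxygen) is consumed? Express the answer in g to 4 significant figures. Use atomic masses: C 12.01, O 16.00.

115.6 g

M(CO2) = 12.01 + 2(16.00) = 44.01 g/mol.
M(O2) = 2(16.00) = 32.00 g/mol.
n(CO2) = 317.90 g / 44.01 g/mol = 7.2234 mol.
From the equation the CO2:O2 mole ratio is 2:1, so n(O2) = 7.2234 × 1/2 = 3.6117 mol.
Mass of O2 = 3.6117 mol × 32.00 g/mol = 115.57 g.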